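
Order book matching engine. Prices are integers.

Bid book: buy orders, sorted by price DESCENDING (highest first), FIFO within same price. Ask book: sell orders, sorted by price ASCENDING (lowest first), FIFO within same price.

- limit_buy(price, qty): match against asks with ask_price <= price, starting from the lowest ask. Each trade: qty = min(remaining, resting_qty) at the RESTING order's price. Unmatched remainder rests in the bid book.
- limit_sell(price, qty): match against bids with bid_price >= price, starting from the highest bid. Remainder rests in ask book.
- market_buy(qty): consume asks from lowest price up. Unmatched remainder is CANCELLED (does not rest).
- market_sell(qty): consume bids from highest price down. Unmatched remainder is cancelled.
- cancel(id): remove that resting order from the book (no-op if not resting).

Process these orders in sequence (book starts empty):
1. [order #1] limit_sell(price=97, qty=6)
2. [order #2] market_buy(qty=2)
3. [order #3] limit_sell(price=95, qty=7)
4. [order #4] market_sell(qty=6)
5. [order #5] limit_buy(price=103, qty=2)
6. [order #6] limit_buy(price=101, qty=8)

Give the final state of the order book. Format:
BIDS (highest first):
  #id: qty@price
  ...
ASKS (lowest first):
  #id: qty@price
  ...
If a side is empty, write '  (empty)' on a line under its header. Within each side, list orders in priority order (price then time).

Answer: BIDS (highest first):
  (empty)
ASKS (lowest first):
  #1: 1@97

Derivation:
After op 1 [order #1] limit_sell(price=97, qty=6): fills=none; bids=[-] asks=[#1:6@97]
After op 2 [order #2] market_buy(qty=2): fills=#2x#1:2@97; bids=[-] asks=[#1:4@97]
After op 3 [order #3] limit_sell(price=95, qty=7): fills=none; bids=[-] asks=[#3:7@95 #1:4@97]
After op 4 [order #4] market_sell(qty=6): fills=none; bids=[-] asks=[#3:7@95 #1:4@97]
After op 5 [order #5] limit_buy(price=103, qty=2): fills=#5x#3:2@95; bids=[-] asks=[#3:5@95 #1:4@97]
After op 6 [order #6] limit_buy(price=101, qty=8): fills=#6x#3:5@95 #6x#1:3@97; bids=[-] asks=[#1:1@97]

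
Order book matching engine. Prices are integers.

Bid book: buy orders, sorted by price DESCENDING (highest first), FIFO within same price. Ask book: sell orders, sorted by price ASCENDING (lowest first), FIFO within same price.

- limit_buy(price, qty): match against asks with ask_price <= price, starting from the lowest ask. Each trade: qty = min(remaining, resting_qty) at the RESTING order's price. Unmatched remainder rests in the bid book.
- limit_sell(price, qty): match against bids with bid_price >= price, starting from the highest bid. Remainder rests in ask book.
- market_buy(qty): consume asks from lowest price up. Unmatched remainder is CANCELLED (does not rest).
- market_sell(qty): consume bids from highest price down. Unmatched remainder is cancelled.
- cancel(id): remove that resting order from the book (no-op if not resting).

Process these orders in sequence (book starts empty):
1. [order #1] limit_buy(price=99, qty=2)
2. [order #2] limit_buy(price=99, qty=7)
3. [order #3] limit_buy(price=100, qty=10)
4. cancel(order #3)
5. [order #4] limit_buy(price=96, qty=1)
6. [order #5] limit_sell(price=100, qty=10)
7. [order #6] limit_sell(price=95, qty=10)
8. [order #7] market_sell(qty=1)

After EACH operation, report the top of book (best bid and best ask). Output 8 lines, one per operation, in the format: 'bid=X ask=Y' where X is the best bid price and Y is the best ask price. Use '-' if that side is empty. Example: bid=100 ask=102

After op 1 [order #1] limit_buy(price=99, qty=2): fills=none; bids=[#1:2@99] asks=[-]
After op 2 [order #2] limit_buy(price=99, qty=7): fills=none; bids=[#1:2@99 #2:7@99] asks=[-]
After op 3 [order #3] limit_buy(price=100, qty=10): fills=none; bids=[#3:10@100 #1:2@99 #2:7@99] asks=[-]
After op 4 cancel(order #3): fills=none; bids=[#1:2@99 #2:7@99] asks=[-]
After op 5 [order #4] limit_buy(price=96, qty=1): fills=none; bids=[#1:2@99 #2:7@99 #4:1@96] asks=[-]
After op 6 [order #5] limit_sell(price=100, qty=10): fills=none; bids=[#1:2@99 #2:7@99 #4:1@96] asks=[#5:10@100]
After op 7 [order #6] limit_sell(price=95, qty=10): fills=#1x#6:2@99 #2x#6:7@99 #4x#6:1@96; bids=[-] asks=[#5:10@100]
After op 8 [order #7] market_sell(qty=1): fills=none; bids=[-] asks=[#5:10@100]

Answer: bid=99 ask=-
bid=99 ask=-
bid=100 ask=-
bid=99 ask=-
bid=99 ask=-
bid=99 ask=100
bid=- ask=100
bid=- ask=100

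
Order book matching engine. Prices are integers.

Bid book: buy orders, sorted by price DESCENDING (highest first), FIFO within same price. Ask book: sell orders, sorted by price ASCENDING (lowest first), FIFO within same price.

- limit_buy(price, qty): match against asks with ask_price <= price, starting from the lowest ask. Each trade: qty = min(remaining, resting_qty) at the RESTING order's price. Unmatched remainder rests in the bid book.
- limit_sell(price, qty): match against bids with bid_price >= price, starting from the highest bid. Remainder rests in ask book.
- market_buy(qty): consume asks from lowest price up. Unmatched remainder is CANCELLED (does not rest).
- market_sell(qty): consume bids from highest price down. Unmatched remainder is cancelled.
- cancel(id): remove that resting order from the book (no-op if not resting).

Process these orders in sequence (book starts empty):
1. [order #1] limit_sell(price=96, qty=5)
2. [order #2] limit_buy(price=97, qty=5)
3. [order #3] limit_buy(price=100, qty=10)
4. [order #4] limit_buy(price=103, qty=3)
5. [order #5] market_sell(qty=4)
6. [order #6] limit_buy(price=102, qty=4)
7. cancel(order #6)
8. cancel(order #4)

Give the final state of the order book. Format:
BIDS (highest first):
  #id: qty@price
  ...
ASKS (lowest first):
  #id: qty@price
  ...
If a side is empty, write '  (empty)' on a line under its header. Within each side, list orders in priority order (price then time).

Answer: BIDS (highest first):
  #3: 9@100
ASKS (lowest first):
  (empty)

Derivation:
After op 1 [order #1] limit_sell(price=96, qty=5): fills=none; bids=[-] asks=[#1:5@96]
After op 2 [order #2] limit_buy(price=97, qty=5): fills=#2x#1:5@96; bids=[-] asks=[-]
After op 3 [order #3] limit_buy(price=100, qty=10): fills=none; bids=[#3:10@100] asks=[-]
After op 4 [order #4] limit_buy(price=103, qty=3): fills=none; bids=[#4:3@103 #3:10@100] asks=[-]
After op 5 [order #5] market_sell(qty=4): fills=#4x#5:3@103 #3x#5:1@100; bids=[#3:9@100] asks=[-]
After op 6 [order #6] limit_buy(price=102, qty=4): fills=none; bids=[#6:4@102 #3:9@100] asks=[-]
After op 7 cancel(order #6): fills=none; bids=[#3:9@100] asks=[-]
After op 8 cancel(order #4): fills=none; bids=[#3:9@100] asks=[-]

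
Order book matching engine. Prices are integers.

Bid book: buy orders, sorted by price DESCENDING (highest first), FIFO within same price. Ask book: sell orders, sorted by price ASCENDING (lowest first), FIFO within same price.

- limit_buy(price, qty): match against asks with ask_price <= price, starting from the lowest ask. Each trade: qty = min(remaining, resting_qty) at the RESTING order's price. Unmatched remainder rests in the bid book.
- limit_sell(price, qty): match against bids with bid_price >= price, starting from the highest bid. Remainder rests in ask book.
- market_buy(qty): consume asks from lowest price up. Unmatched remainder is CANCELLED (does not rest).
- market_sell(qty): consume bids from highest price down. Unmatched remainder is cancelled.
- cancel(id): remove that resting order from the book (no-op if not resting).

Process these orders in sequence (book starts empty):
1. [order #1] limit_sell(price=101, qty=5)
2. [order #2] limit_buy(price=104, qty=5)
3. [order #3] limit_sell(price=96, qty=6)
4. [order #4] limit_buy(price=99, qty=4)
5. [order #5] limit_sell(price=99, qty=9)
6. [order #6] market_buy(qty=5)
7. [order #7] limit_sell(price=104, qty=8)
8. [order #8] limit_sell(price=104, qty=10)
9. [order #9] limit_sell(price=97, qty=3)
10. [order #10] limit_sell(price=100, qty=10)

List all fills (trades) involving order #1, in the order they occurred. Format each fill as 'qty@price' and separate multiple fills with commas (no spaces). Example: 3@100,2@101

After op 1 [order #1] limit_sell(price=101, qty=5): fills=none; bids=[-] asks=[#1:5@101]
After op 2 [order #2] limit_buy(price=104, qty=5): fills=#2x#1:5@101; bids=[-] asks=[-]
After op 3 [order #3] limit_sell(price=96, qty=6): fills=none; bids=[-] asks=[#3:6@96]
After op 4 [order #4] limit_buy(price=99, qty=4): fills=#4x#3:4@96; bids=[-] asks=[#3:2@96]
After op 5 [order #5] limit_sell(price=99, qty=9): fills=none; bids=[-] asks=[#3:2@96 #5:9@99]
After op 6 [order #6] market_buy(qty=5): fills=#6x#3:2@96 #6x#5:3@99; bids=[-] asks=[#5:6@99]
After op 7 [order #7] limit_sell(price=104, qty=8): fills=none; bids=[-] asks=[#5:6@99 #7:8@104]
After op 8 [order #8] limit_sell(price=104, qty=10): fills=none; bids=[-] asks=[#5:6@99 #7:8@104 #8:10@104]
After op 9 [order #9] limit_sell(price=97, qty=3): fills=none; bids=[-] asks=[#9:3@97 #5:6@99 #7:8@104 #8:10@104]
After op 10 [order #10] limit_sell(price=100, qty=10): fills=none; bids=[-] asks=[#9:3@97 #5:6@99 #10:10@100 #7:8@104 #8:10@104]

Answer: 5@101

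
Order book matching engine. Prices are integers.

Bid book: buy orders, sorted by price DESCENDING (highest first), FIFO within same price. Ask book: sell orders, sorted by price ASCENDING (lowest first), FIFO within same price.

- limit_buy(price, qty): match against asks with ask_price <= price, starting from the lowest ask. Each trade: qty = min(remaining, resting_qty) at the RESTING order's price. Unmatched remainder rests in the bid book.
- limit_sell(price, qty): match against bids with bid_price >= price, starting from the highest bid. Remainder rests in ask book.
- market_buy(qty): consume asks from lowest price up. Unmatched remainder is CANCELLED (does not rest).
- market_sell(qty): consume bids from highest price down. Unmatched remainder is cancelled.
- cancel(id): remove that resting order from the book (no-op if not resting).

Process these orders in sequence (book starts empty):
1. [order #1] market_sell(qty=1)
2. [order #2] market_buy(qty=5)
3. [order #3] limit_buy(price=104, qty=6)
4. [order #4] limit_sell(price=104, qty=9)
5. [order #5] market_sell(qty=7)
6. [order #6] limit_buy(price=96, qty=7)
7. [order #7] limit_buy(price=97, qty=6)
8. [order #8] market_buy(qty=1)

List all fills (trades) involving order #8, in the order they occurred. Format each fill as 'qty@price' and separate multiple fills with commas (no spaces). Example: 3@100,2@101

After op 1 [order #1] market_sell(qty=1): fills=none; bids=[-] asks=[-]
After op 2 [order #2] market_buy(qty=5): fills=none; bids=[-] asks=[-]
After op 3 [order #3] limit_buy(price=104, qty=6): fills=none; bids=[#3:6@104] asks=[-]
After op 4 [order #4] limit_sell(price=104, qty=9): fills=#3x#4:6@104; bids=[-] asks=[#4:3@104]
After op 5 [order #5] market_sell(qty=7): fills=none; bids=[-] asks=[#4:3@104]
After op 6 [order #6] limit_buy(price=96, qty=7): fills=none; bids=[#6:7@96] asks=[#4:3@104]
After op 7 [order #7] limit_buy(price=97, qty=6): fills=none; bids=[#7:6@97 #6:7@96] asks=[#4:3@104]
After op 8 [order #8] market_buy(qty=1): fills=#8x#4:1@104; bids=[#7:6@97 #6:7@96] asks=[#4:2@104]

Answer: 1@104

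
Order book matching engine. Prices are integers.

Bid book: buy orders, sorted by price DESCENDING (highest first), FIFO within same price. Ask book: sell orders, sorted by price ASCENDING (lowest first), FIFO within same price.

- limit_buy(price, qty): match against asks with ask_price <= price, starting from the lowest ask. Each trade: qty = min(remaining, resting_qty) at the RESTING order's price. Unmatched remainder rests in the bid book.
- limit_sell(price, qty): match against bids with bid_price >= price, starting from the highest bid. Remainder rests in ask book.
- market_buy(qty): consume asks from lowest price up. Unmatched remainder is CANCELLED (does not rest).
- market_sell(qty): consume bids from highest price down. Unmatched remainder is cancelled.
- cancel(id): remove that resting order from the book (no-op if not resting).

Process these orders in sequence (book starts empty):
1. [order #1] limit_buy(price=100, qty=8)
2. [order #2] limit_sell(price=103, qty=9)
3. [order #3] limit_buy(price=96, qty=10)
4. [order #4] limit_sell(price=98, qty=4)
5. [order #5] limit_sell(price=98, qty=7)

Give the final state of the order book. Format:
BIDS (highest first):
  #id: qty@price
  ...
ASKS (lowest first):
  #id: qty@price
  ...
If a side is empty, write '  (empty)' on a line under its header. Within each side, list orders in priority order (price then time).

After op 1 [order #1] limit_buy(price=100, qty=8): fills=none; bids=[#1:8@100] asks=[-]
After op 2 [order #2] limit_sell(price=103, qty=9): fills=none; bids=[#1:8@100] asks=[#2:9@103]
After op 3 [order #3] limit_buy(price=96, qty=10): fills=none; bids=[#1:8@100 #3:10@96] asks=[#2:9@103]
After op 4 [order #4] limit_sell(price=98, qty=4): fills=#1x#4:4@100; bids=[#1:4@100 #3:10@96] asks=[#2:9@103]
After op 5 [order #5] limit_sell(price=98, qty=7): fills=#1x#5:4@100; bids=[#3:10@96] asks=[#5:3@98 #2:9@103]

Answer: BIDS (highest first):
  #3: 10@96
ASKS (lowest first):
  #5: 3@98
  #2: 9@103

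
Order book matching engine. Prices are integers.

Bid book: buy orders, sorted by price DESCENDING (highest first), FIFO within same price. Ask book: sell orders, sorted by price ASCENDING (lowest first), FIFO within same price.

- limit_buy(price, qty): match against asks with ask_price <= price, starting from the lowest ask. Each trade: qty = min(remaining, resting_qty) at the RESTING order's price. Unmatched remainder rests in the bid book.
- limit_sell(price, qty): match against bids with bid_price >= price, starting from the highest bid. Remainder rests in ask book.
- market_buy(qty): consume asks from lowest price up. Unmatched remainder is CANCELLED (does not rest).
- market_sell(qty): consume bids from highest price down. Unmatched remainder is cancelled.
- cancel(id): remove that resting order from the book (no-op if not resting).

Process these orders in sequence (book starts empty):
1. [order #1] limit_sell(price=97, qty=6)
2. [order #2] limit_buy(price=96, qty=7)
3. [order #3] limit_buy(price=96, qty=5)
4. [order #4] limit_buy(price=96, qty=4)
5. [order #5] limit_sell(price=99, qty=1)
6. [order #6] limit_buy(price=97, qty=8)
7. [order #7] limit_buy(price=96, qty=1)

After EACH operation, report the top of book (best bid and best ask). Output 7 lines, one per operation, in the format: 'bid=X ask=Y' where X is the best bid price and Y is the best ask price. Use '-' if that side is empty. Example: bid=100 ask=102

After op 1 [order #1] limit_sell(price=97, qty=6): fills=none; bids=[-] asks=[#1:6@97]
After op 2 [order #2] limit_buy(price=96, qty=7): fills=none; bids=[#2:7@96] asks=[#1:6@97]
After op 3 [order #3] limit_buy(price=96, qty=5): fills=none; bids=[#2:7@96 #3:5@96] asks=[#1:6@97]
After op 4 [order #4] limit_buy(price=96, qty=4): fills=none; bids=[#2:7@96 #3:5@96 #4:4@96] asks=[#1:6@97]
After op 5 [order #5] limit_sell(price=99, qty=1): fills=none; bids=[#2:7@96 #3:5@96 #4:4@96] asks=[#1:6@97 #5:1@99]
After op 6 [order #6] limit_buy(price=97, qty=8): fills=#6x#1:6@97; bids=[#6:2@97 #2:7@96 #3:5@96 #4:4@96] asks=[#5:1@99]
After op 7 [order #7] limit_buy(price=96, qty=1): fills=none; bids=[#6:2@97 #2:7@96 #3:5@96 #4:4@96 #7:1@96] asks=[#5:1@99]

Answer: bid=- ask=97
bid=96 ask=97
bid=96 ask=97
bid=96 ask=97
bid=96 ask=97
bid=97 ask=99
bid=97 ask=99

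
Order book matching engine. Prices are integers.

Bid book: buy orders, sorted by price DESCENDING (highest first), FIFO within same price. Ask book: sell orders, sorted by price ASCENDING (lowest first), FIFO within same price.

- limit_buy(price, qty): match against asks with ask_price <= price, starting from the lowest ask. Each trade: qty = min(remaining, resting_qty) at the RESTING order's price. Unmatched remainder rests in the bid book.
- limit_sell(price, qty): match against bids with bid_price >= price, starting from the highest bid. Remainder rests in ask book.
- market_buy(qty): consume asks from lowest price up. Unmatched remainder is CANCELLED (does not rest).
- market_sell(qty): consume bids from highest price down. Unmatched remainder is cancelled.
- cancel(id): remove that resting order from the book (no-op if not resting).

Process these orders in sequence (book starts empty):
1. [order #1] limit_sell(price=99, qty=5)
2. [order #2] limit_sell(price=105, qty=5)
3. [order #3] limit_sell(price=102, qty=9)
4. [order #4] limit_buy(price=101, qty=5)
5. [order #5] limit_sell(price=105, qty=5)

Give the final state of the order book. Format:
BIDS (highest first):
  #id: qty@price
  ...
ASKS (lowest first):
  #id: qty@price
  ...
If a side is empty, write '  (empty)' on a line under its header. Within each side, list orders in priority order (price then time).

After op 1 [order #1] limit_sell(price=99, qty=5): fills=none; bids=[-] asks=[#1:5@99]
After op 2 [order #2] limit_sell(price=105, qty=5): fills=none; bids=[-] asks=[#1:5@99 #2:5@105]
After op 3 [order #3] limit_sell(price=102, qty=9): fills=none; bids=[-] asks=[#1:5@99 #3:9@102 #2:5@105]
After op 4 [order #4] limit_buy(price=101, qty=5): fills=#4x#1:5@99; bids=[-] asks=[#3:9@102 #2:5@105]
After op 5 [order #5] limit_sell(price=105, qty=5): fills=none; bids=[-] asks=[#3:9@102 #2:5@105 #5:5@105]

Answer: BIDS (highest first):
  (empty)
ASKS (lowest first):
  #3: 9@102
  #2: 5@105
  #5: 5@105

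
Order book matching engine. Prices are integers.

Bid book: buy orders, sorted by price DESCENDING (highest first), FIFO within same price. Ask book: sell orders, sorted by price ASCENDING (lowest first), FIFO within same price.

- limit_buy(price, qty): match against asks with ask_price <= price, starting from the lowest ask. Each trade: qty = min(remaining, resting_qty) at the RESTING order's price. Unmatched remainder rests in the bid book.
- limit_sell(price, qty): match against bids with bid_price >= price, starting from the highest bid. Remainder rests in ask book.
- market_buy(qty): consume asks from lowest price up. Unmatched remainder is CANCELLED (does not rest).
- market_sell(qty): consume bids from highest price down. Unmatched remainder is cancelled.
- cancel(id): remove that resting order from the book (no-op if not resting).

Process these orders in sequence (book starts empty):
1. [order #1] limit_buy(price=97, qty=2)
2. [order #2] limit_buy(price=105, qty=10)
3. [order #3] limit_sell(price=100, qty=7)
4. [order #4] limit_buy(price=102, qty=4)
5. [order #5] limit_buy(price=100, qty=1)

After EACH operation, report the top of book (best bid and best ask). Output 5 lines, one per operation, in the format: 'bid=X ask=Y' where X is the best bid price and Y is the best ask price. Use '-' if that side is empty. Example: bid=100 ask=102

After op 1 [order #1] limit_buy(price=97, qty=2): fills=none; bids=[#1:2@97] asks=[-]
After op 2 [order #2] limit_buy(price=105, qty=10): fills=none; bids=[#2:10@105 #1:2@97] asks=[-]
After op 3 [order #3] limit_sell(price=100, qty=7): fills=#2x#3:7@105; bids=[#2:3@105 #1:2@97] asks=[-]
After op 4 [order #4] limit_buy(price=102, qty=4): fills=none; bids=[#2:3@105 #4:4@102 #1:2@97] asks=[-]
After op 5 [order #5] limit_buy(price=100, qty=1): fills=none; bids=[#2:3@105 #4:4@102 #5:1@100 #1:2@97] asks=[-]

Answer: bid=97 ask=-
bid=105 ask=-
bid=105 ask=-
bid=105 ask=-
bid=105 ask=-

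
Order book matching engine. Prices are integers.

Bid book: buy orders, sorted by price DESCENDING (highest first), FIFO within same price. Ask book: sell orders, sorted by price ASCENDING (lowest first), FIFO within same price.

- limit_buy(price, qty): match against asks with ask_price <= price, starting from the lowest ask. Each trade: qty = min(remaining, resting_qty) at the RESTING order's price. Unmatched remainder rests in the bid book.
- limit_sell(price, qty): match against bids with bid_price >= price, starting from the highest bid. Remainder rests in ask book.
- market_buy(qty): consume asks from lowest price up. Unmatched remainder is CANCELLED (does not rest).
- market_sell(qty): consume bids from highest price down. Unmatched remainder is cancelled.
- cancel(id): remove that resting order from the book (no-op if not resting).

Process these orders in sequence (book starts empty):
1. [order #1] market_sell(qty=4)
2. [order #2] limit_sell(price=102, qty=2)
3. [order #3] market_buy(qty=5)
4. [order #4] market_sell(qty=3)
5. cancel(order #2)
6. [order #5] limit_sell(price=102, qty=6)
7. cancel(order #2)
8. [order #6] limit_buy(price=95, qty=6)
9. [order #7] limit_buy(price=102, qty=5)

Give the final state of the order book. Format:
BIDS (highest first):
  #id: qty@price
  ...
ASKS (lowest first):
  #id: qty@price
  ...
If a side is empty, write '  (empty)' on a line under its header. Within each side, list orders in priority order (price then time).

Answer: BIDS (highest first):
  #6: 6@95
ASKS (lowest first):
  #5: 1@102

Derivation:
After op 1 [order #1] market_sell(qty=4): fills=none; bids=[-] asks=[-]
After op 2 [order #2] limit_sell(price=102, qty=2): fills=none; bids=[-] asks=[#2:2@102]
After op 3 [order #3] market_buy(qty=5): fills=#3x#2:2@102; bids=[-] asks=[-]
After op 4 [order #4] market_sell(qty=3): fills=none; bids=[-] asks=[-]
After op 5 cancel(order #2): fills=none; bids=[-] asks=[-]
After op 6 [order #5] limit_sell(price=102, qty=6): fills=none; bids=[-] asks=[#5:6@102]
After op 7 cancel(order #2): fills=none; bids=[-] asks=[#5:6@102]
After op 8 [order #6] limit_buy(price=95, qty=6): fills=none; bids=[#6:6@95] asks=[#5:6@102]
After op 9 [order #7] limit_buy(price=102, qty=5): fills=#7x#5:5@102; bids=[#6:6@95] asks=[#5:1@102]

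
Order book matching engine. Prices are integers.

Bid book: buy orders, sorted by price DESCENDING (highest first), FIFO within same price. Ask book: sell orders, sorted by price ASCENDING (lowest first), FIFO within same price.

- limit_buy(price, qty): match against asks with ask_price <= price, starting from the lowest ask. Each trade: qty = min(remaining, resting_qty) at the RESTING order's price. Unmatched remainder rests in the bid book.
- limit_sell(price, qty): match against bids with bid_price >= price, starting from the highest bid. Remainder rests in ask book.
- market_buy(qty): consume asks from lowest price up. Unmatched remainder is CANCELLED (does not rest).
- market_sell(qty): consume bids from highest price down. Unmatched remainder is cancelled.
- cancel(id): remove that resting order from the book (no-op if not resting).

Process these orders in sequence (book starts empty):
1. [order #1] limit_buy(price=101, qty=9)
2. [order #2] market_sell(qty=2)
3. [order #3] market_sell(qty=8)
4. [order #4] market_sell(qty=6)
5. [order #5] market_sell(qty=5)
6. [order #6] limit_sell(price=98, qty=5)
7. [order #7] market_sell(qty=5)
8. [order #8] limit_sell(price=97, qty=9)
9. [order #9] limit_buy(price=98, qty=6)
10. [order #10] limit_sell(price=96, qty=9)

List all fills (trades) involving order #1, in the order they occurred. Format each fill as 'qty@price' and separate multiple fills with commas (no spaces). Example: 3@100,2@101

Answer: 2@101,7@101

Derivation:
After op 1 [order #1] limit_buy(price=101, qty=9): fills=none; bids=[#1:9@101] asks=[-]
After op 2 [order #2] market_sell(qty=2): fills=#1x#2:2@101; bids=[#1:7@101] asks=[-]
After op 3 [order #3] market_sell(qty=8): fills=#1x#3:7@101; bids=[-] asks=[-]
After op 4 [order #4] market_sell(qty=6): fills=none; bids=[-] asks=[-]
After op 5 [order #5] market_sell(qty=5): fills=none; bids=[-] asks=[-]
After op 6 [order #6] limit_sell(price=98, qty=5): fills=none; bids=[-] asks=[#6:5@98]
After op 7 [order #7] market_sell(qty=5): fills=none; bids=[-] asks=[#6:5@98]
After op 8 [order #8] limit_sell(price=97, qty=9): fills=none; bids=[-] asks=[#8:9@97 #6:5@98]
After op 9 [order #9] limit_buy(price=98, qty=6): fills=#9x#8:6@97; bids=[-] asks=[#8:3@97 #6:5@98]
After op 10 [order #10] limit_sell(price=96, qty=9): fills=none; bids=[-] asks=[#10:9@96 #8:3@97 #6:5@98]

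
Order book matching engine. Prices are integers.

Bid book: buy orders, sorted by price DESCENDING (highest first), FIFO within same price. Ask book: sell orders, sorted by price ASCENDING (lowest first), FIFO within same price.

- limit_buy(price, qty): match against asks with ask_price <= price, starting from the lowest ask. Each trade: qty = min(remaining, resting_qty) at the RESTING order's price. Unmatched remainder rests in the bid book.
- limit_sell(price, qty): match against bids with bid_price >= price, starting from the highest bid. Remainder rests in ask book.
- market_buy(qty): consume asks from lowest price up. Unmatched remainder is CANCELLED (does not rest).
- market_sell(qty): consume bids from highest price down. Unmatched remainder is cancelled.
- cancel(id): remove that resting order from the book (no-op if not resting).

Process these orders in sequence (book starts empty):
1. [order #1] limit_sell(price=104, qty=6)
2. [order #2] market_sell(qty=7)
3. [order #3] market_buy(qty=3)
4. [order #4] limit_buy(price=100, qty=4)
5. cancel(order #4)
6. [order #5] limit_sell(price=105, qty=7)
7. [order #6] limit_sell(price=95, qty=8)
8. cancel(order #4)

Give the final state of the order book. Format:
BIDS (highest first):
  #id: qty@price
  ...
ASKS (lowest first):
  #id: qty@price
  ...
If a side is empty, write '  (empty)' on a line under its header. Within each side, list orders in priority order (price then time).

After op 1 [order #1] limit_sell(price=104, qty=6): fills=none; bids=[-] asks=[#1:6@104]
After op 2 [order #2] market_sell(qty=7): fills=none; bids=[-] asks=[#1:6@104]
After op 3 [order #3] market_buy(qty=3): fills=#3x#1:3@104; bids=[-] asks=[#1:3@104]
After op 4 [order #4] limit_buy(price=100, qty=4): fills=none; bids=[#4:4@100] asks=[#1:3@104]
After op 5 cancel(order #4): fills=none; bids=[-] asks=[#1:3@104]
After op 6 [order #5] limit_sell(price=105, qty=7): fills=none; bids=[-] asks=[#1:3@104 #5:7@105]
After op 7 [order #6] limit_sell(price=95, qty=8): fills=none; bids=[-] asks=[#6:8@95 #1:3@104 #5:7@105]
After op 8 cancel(order #4): fills=none; bids=[-] asks=[#6:8@95 #1:3@104 #5:7@105]

Answer: BIDS (highest first):
  (empty)
ASKS (lowest first):
  #6: 8@95
  #1: 3@104
  #5: 7@105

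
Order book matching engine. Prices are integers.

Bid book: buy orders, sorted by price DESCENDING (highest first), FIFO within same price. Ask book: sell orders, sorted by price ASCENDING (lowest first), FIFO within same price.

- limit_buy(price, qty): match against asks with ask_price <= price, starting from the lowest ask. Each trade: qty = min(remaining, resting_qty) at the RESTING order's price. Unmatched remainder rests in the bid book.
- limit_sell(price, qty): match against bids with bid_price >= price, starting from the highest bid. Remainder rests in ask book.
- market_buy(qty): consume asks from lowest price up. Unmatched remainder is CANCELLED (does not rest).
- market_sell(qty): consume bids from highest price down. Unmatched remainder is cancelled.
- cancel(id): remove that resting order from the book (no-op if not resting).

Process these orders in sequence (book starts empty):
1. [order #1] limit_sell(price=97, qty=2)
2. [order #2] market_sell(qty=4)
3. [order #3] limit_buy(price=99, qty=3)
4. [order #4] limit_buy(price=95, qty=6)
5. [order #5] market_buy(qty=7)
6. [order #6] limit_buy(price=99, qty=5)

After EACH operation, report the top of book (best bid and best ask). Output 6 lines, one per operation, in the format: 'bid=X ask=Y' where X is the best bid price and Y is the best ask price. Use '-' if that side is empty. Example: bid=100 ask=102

After op 1 [order #1] limit_sell(price=97, qty=2): fills=none; bids=[-] asks=[#1:2@97]
After op 2 [order #2] market_sell(qty=4): fills=none; bids=[-] asks=[#1:2@97]
After op 3 [order #3] limit_buy(price=99, qty=3): fills=#3x#1:2@97; bids=[#3:1@99] asks=[-]
After op 4 [order #4] limit_buy(price=95, qty=6): fills=none; bids=[#3:1@99 #4:6@95] asks=[-]
After op 5 [order #5] market_buy(qty=7): fills=none; bids=[#3:1@99 #4:6@95] asks=[-]
After op 6 [order #6] limit_buy(price=99, qty=5): fills=none; bids=[#3:1@99 #6:5@99 #4:6@95] asks=[-]

Answer: bid=- ask=97
bid=- ask=97
bid=99 ask=-
bid=99 ask=-
bid=99 ask=-
bid=99 ask=-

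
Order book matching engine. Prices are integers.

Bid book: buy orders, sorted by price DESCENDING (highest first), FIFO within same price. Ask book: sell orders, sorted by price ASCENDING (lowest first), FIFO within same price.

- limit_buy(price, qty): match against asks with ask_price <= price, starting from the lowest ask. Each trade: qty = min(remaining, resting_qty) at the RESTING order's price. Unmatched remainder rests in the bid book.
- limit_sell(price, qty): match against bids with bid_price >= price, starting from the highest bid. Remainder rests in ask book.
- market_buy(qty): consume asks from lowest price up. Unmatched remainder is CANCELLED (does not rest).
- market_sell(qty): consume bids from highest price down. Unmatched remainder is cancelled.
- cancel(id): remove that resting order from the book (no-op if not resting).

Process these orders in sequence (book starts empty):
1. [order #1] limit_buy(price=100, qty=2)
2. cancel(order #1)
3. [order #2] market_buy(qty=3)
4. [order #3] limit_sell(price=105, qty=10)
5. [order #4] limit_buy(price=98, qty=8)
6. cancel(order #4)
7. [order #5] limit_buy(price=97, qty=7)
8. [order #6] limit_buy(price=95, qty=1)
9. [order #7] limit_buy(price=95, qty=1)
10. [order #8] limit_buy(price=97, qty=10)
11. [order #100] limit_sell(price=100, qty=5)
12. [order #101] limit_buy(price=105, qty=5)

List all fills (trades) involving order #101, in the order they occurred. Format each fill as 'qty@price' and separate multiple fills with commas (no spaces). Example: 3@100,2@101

Answer: 5@100

Derivation:
After op 1 [order #1] limit_buy(price=100, qty=2): fills=none; bids=[#1:2@100] asks=[-]
After op 2 cancel(order #1): fills=none; bids=[-] asks=[-]
After op 3 [order #2] market_buy(qty=3): fills=none; bids=[-] asks=[-]
After op 4 [order #3] limit_sell(price=105, qty=10): fills=none; bids=[-] asks=[#3:10@105]
After op 5 [order #4] limit_buy(price=98, qty=8): fills=none; bids=[#4:8@98] asks=[#3:10@105]
After op 6 cancel(order #4): fills=none; bids=[-] asks=[#3:10@105]
After op 7 [order #5] limit_buy(price=97, qty=7): fills=none; bids=[#5:7@97] asks=[#3:10@105]
After op 8 [order #6] limit_buy(price=95, qty=1): fills=none; bids=[#5:7@97 #6:1@95] asks=[#3:10@105]
After op 9 [order #7] limit_buy(price=95, qty=1): fills=none; bids=[#5:7@97 #6:1@95 #7:1@95] asks=[#3:10@105]
After op 10 [order #8] limit_buy(price=97, qty=10): fills=none; bids=[#5:7@97 #8:10@97 #6:1@95 #7:1@95] asks=[#3:10@105]
After op 11 [order #100] limit_sell(price=100, qty=5): fills=none; bids=[#5:7@97 #8:10@97 #6:1@95 #7:1@95] asks=[#100:5@100 #3:10@105]
After op 12 [order #101] limit_buy(price=105, qty=5): fills=#101x#100:5@100; bids=[#5:7@97 #8:10@97 #6:1@95 #7:1@95] asks=[#3:10@105]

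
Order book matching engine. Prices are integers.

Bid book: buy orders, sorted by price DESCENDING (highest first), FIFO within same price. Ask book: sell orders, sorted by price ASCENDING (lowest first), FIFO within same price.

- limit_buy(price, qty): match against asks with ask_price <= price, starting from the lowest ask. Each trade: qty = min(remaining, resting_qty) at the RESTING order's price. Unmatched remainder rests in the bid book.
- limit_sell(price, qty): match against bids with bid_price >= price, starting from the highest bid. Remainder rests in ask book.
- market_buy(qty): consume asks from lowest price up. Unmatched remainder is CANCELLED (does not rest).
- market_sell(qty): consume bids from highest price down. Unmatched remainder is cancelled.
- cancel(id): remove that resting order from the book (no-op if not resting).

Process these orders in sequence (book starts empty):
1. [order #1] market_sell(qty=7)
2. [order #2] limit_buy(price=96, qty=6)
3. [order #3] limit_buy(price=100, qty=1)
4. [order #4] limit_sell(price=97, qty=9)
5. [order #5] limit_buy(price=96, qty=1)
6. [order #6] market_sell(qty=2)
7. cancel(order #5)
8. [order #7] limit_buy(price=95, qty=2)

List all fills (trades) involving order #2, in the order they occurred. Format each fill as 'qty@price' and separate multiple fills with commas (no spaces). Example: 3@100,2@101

After op 1 [order #1] market_sell(qty=7): fills=none; bids=[-] asks=[-]
After op 2 [order #2] limit_buy(price=96, qty=6): fills=none; bids=[#2:6@96] asks=[-]
After op 3 [order #3] limit_buy(price=100, qty=1): fills=none; bids=[#3:1@100 #2:6@96] asks=[-]
After op 4 [order #4] limit_sell(price=97, qty=9): fills=#3x#4:1@100; bids=[#2:6@96] asks=[#4:8@97]
After op 5 [order #5] limit_buy(price=96, qty=1): fills=none; bids=[#2:6@96 #5:1@96] asks=[#4:8@97]
After op 6 [order #6] market_sell(qty=2): fills=#2x#6:2@96; bids=[#2:4@96 #5:1@96] asks=[#4:8@97]
After op 7 cancel(order #5): fills=none; bids=[#2:4@96] asks=[#4:8@97]
After op 8 [order #7] limit_buy(price=95, qty=2): fills=none; bids=[#2:4@96 #7:2@95] asks=[#4:8@97]

Answer: 2@96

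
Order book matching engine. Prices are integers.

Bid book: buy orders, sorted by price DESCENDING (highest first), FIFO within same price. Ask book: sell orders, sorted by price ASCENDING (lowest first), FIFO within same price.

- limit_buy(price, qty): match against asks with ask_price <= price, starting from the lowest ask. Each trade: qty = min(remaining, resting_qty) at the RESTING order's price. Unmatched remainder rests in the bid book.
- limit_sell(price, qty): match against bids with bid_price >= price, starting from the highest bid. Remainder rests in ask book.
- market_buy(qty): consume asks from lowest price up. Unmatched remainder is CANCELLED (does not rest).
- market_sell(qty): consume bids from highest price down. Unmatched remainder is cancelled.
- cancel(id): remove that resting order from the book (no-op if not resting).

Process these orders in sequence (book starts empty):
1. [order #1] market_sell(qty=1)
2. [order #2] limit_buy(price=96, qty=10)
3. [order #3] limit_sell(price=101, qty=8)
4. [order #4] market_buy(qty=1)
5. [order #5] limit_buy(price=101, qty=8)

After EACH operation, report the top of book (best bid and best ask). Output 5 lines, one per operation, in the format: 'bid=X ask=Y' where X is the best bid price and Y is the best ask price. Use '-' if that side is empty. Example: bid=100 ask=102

After op 1 [order #1] market_sell(qty=1): fills=none; bids=[-] asks=[-]
After op 2 [order #2] limit_buy(price=96, qty=10): fills=none; bids=[#2:10@96] asks=[-]
After op 3 [order #3] limit_sell(price=101, qty=8): fills=none; bids=[#2:10@96] asks=[#3:8@101]
After op 4 [order #4] market_buy(qty=1): fills=#4x#3:1@101; bids=[#2:10@96] asks=[#3:7@101]
After op 5 [order #5] limit_buy(price=101, qty=8): fills=#5x#3:7@101; bids=[#5:1@101 #2:10@96] asks=[-]

Answer: bid=- ask=-
bid=96 ask=-
bid=96 ask=101
bid=96 ask=101
bid=101 ask=-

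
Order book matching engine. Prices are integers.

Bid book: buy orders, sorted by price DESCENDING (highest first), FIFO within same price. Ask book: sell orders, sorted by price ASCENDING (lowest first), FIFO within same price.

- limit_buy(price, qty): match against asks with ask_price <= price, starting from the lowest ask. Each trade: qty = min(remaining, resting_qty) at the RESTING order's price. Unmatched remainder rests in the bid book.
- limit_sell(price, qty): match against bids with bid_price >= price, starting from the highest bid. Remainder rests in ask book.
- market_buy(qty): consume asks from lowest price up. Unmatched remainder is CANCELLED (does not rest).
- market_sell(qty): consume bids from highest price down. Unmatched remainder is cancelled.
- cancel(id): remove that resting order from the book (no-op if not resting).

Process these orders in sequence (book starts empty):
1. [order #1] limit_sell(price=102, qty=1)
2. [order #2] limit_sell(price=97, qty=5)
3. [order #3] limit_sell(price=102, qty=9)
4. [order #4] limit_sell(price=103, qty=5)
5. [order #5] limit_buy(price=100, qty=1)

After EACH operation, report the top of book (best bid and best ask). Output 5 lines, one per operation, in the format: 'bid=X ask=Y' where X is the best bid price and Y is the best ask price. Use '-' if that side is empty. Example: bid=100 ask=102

Answer: bid=- ask=102
bid=- ask=97
bid=- ask=97
bid=- ask=97
bid=- ask=97

Derivation:
After op 1 [order #1] limit_sell(price=102, qty=1): fills=none; bids=[-] asks=[#1:1@102]
After op 2 [order #2] limit_sell(price=97, qty=5): fills=none; bids=[-] asks=[#2:5@97 #1:1@102]
After op 3 [order #3] limit_sell(price=102, qty=9): fills=none; bids=[-] asks=[#2:5@97 #1:1@102 #3:9@102]
After op 4 [order #4] limit_sell(price=103, qty=5): fills=none; bids=[-] asks=[#2:5@97 #1:1@102 #3:9@102 #4:5@103]
After op 5 [order #5] limit_buy(price=100, qty=1): fills=#5x#2:1@97; bids=[-] asks=[#2:4@97 #1:1@102 #3:9@102 #4:5@103]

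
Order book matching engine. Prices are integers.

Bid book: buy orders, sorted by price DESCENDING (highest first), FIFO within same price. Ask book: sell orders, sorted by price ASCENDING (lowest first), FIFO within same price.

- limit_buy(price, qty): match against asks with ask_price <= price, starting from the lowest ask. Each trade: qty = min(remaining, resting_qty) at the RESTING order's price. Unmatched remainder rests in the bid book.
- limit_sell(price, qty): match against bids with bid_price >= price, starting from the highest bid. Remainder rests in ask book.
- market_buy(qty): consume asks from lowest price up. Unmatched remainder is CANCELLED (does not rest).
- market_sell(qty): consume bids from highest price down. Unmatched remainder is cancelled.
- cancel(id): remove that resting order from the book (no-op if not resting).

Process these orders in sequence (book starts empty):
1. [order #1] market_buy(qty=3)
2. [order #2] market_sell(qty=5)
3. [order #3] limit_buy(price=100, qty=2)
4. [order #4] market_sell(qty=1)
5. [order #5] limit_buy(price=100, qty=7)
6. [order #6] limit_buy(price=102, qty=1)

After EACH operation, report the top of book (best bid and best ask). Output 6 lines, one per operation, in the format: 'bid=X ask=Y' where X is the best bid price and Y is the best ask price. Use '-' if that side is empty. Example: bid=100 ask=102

After op 1 [order #1] market_buy(qty=3): fills=none; bids=[-] asks=[-]
After op 2 [order #2] market_sell(qty=5): fills=none; bids=[-] asks=[-]
After op 3 [order #3] limit_buy(price=100, qty=2): fills=none; bids=[#3:2@100] asks=[-]
After op 4 [order #4] market_sell(qty=1): fills=#3x#4:1@100; bids=[#3:1@100] asks=[-]
After op 5 [order #5] limit_buy(price=100, qty=7): fills=none; bids=[#3:1@100 #5:7@100] asks=[-]
After op 6 [order #6] limit_buy(price=102, qty=1): fills=none; bids=[#6:1@102 #3:1@100 #5:7@100] asks=[-]

Answer: bid=- ask=-
bid=- ask=-
bid=100 ask=-
bid=100 ask=-
bid=100 ask=-
bid=102 ask=-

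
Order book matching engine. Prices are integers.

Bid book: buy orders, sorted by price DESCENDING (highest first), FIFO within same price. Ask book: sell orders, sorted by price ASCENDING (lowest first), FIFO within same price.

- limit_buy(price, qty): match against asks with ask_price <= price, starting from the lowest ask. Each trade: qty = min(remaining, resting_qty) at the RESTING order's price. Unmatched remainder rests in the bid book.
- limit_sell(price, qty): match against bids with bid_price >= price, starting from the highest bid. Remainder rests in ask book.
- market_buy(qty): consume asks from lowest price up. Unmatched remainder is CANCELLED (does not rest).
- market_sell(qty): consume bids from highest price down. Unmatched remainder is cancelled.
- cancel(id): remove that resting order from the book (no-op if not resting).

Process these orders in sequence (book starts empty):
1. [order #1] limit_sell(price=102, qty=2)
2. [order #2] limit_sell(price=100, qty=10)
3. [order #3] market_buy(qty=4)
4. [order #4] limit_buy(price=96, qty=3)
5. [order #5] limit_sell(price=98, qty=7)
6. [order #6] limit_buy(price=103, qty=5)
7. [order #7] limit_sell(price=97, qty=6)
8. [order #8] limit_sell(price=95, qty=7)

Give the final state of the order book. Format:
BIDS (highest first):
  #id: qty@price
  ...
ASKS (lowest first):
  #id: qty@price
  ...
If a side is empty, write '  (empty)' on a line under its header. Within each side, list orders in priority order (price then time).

Answer: BIDS (highest first):
  (empty)
ASKS (lowest first):
  #8: 4@95
  #7: 6@97
  #5: 2@98
  #2: 6@100
  #1: 2@102

Derivation:
After op 1 [order #1] limit_sell(price=102, qty=2): fills=none; bids=[-] asks=[#1:2@102]
After op 2 [order #2] limit_sell(price=100, qty=10): fills=none; bids=[-] asks=[#2:10@100 #1:2@102]
After op 3 [order #3] market_buy(qty=4): fills=#3x#2:4@100; bids=[-] asks=[#2:6@100 #1:2@102]
After op 4 [order #4] limit_buy(price=96, qty=3): fills=none; bids=[#4:3@96] asks=[#2:6@100 #1:2@102]
After op 5 [order #5] limit_sell(price=98, qty=7): fills=none; bids=[#4:3@96] asks=[#5:7@98 #2:6@100 #1:2@102]
After op 6 [order #6] limit_buy(price=103, qty=5): fills=#6x#5:5@98; bids=[#4:3@96] asks=[#5:2@98 #2:6@100 #1:2@102]
After op 7 [order #7] limit_sell(price=97, qty=6): fills=none; bids=[#4:3@96] asks=[#7:6@97 #5:2@98 #2:6@100 #1:2@102]
After op 8 [order #8] limit_sell(price=95, qty=7): fills=#4x#8:3@96; bids=[-] asks=[#8:4@95 #7:6@97 #5:2@98 #2:6@100 #1:2@102]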